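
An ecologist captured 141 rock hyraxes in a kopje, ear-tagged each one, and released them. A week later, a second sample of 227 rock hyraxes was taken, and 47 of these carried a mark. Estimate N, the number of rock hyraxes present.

N = 681

If marked individuals mix randomly, R/C ≈ M/N, giving N ≈ M·C/R.
N = (141 × 227) / 47 = 32007 / 47 = 681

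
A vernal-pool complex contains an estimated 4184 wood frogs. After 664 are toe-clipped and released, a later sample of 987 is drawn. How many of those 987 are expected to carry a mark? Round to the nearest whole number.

expected recaptures ≈ 157

Expected recaptures E[R] = M·C / N.
E[R] = 664 × 987 / 4184 = 655368 / 4184 ≈ 156.6 → 157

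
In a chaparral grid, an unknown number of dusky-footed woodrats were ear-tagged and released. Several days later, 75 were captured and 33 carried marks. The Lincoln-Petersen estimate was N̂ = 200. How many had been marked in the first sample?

M = 88

From N = M·C/R: M = N·R / C = 200·33 / 75 = 6600 / 75 = 88.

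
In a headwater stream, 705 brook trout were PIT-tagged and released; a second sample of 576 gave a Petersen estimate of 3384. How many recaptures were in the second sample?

R = 120

From N = M·C/R: R = M·C / N = 705·576 / 3384 = 406080 / 3384 = 120.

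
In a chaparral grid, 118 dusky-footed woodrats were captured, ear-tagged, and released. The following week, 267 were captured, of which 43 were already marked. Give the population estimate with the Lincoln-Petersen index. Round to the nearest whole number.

N ≈ 733

N = (118 × 267) / 43 = 31506 / 43 ≈ 732.7 → 733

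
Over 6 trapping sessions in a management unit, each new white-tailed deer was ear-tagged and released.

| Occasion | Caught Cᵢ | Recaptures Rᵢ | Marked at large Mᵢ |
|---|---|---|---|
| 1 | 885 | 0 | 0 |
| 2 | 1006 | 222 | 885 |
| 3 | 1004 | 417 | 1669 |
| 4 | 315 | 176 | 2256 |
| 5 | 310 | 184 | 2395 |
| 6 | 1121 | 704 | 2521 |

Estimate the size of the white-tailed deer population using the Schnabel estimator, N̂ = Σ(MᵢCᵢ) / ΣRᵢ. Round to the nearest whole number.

Σ MᵢCᵢ = 0·885 + 885·1006 + 1669·1004 + 2256·315 + 2395·310 + 2521·1121 = 0 + 890310 + 1675676 + 710640 + 742450 + 2826041 = 6845117
Σ Rᵢ = 0 + 222 + 417 + 176 + 184 + 704 = 1703
N̂ = 6845117 / 1703 ≈ 4019.4 → 4019

N ≈ 4019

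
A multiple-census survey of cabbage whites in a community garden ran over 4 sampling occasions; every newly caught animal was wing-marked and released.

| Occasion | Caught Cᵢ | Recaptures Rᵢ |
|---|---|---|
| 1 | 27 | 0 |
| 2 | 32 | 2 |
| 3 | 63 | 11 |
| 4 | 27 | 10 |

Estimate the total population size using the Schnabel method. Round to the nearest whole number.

N ≈ 322

Marked at large before each occasion: Mᵢ = Σⱼ<ᵢ (Cⱼ − Rⱼ) → M1=0, M2=27, M3=57, M4=109
Σ MᵢCᵢ = 0·27 + 27·32 + 57·63 + 109·27 = 0 + 864 + 3591 + 2943 = 7398
Σ Rᵢ = 0 + 2 + 11 + 10 = 23
N̂ = 7398 / 23 ≈ 321.7 → 322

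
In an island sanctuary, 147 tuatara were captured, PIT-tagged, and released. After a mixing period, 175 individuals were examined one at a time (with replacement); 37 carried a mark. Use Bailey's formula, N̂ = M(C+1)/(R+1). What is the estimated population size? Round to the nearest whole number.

N ≈ 681

N̂ = 147·(175+1)/(37+1) = 147·176/38 = 25872/38 ≈ 680.8 → 681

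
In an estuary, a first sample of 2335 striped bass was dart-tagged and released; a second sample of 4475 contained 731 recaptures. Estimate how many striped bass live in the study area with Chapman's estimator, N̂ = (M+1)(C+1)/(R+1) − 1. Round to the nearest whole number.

N ≈ 14,283

N̂ = (2335+1)(4475+1)/(731+1) − 1 = 2336·4476/732 − 1
= 10455936/732 − 1 ≈ 14284.1 − 1 ≈ 14283.1 → 14283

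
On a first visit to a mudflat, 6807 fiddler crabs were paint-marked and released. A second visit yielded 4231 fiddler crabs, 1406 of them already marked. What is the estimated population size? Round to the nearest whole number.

The marked fraction in the recapture sample should equal the marked fraction in the population: 1406/4231 = 6807/N.
N = (6807 × 4231) / 1406 = 28800417 / 1406 ≈ 20483.9 → 20484

N ≈ 20,484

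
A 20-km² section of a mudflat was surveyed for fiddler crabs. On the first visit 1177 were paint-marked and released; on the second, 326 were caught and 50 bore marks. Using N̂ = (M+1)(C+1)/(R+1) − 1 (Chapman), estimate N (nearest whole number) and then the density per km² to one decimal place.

density ≈ 377.6 fiddler crabs per km²

N̂ = 1178·327/51 − 1 = 385206/51 − 1 ≈ 7552.1 → 7552
Density = N̂ / area = 7552 / 20 ≈ 377.60 → 377.6 per km²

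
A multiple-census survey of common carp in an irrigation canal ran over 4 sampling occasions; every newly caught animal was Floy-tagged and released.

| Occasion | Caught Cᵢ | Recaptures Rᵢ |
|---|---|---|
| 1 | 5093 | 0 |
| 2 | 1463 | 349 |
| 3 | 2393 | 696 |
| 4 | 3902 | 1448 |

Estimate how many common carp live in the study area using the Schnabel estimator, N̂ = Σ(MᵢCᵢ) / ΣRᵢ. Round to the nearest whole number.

Marked at large before each occasion: Mᵢ = Σⱼ<ᵢ (Cⱼ − Rⱼ) → M1=0, M2=5093, M3=6207, M4=7904
Σ MᵢCᵢ = 0·5093 + 5093·1463 + 6207·2393 + 7904·3902 = 0 + 7451059 + 14853351 + 30841408 = 53145818
Σ Rᵢ = 0 + 349 + 696 + 1448 = 2493
N̂ = 53145818 / 2493 ≈ 21318.0 → 21318

N ≈ 21,318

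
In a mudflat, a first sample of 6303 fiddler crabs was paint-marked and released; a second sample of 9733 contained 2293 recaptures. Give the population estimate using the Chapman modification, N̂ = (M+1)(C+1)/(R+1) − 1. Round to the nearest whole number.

N̂ = (6303+1)(9733+1)/(2293+1) − 1 = 6304·9734/2294 − 1
= 61363136/2294 − 1 ≈ 26749.4 − 1 ≈ 26748.4 → 26748

N ≈ 26,748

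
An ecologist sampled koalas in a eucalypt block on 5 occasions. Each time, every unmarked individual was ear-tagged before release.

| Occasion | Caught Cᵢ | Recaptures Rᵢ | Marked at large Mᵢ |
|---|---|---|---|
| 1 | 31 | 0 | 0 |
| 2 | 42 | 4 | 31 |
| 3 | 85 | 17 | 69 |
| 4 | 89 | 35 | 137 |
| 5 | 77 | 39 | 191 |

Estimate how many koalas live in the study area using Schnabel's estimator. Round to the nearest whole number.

Σ MᵢCᵢ = 0·31 + 31·42 + 69·85 + 137·89 + 191·77 = 0 + 1302 + 5865 + 12193 + 14707 = 34067
Σ Rᵢ = 0 + 4 + 17 + 35 + 39 = 95
N̂ = 34067 / 95 ≈ 358.6 → 359

N ≈ 359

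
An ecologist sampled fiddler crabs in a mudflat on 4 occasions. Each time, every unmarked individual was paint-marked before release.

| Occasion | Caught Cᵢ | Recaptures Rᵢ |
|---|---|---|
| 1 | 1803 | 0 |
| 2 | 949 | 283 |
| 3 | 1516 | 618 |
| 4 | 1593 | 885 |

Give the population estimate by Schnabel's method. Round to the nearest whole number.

N ≈ 6057

Marked at large before each occasion: Mᵢ = Σⱼ<ᵢ (Cⱼ − Rⱼ) → M1=0, M2=1803, M3=2469, M4=3367
Σ MᵢCᵢ = 0·1803 + 1803·949 + 2469·1516 + 3367·1593 = 0 + 1711047 + 3743004 + 5363631 = 10817682
Σ Rᵢ = 0 + 283 + 618 + 885 = 1786
N̂ = 10817682 / 1786 ≈ 6056.9 → 6057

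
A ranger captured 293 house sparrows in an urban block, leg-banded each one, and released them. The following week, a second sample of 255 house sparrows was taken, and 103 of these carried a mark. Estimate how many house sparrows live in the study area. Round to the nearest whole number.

The marked fraction in the recapture sample should equal the marked fraction in the population: 103/255 = 293/N.
N = (293 × 255) / 103 = 74715 / 103 ≈ 725.4 → 725

N ≈ 725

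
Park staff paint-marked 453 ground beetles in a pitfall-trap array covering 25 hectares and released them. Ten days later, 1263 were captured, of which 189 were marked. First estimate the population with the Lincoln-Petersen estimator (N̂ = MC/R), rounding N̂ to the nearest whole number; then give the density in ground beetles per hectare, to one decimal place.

N̂ = 453·1263/189 = 572139/189 ≈ 3027.2 → 3027
Density = N̂ / area = 3027 / 25 ≈ 121.08 → 121.1 per hectare

density ≈ 121.1 ground beetles per hectare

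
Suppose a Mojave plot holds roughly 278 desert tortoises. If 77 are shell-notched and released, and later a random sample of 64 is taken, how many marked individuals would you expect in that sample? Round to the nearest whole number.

expected recaptures ≈ 18

Expected recaptures E[R] = M·C / N.
E[R] = 77 × 64 / 278 = 4928 / 278 ≈ 17.7 → 18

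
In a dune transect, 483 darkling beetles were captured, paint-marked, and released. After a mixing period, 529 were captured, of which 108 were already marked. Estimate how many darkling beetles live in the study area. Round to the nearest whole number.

N ≈ 2366

Lincoln-Petersen assumes M/N = R/C, so N = M·C / R.
N = (483 × 529) / 108 = 255507 / 108 ≈ 2365.8 → 2366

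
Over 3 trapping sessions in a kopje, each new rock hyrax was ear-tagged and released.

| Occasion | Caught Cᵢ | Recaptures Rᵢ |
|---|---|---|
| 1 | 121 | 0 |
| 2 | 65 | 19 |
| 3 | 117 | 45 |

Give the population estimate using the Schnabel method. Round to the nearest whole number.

N ≈ 428

Marked at large before each occasion: Mᵢ = Σⱼ<ᵢ (Cⱼ − Rⱼ) → M1=0, M2=121, M3=167
Σ MᵢCᵢ = 0·121 + 121·65 + 167·117 = 0 + 7865 + 19539 = 27404
Σ Rᵢ = 0 + 19 + 45 = 64
N̂ = 27404 / 64 ≈ 428.2 → 428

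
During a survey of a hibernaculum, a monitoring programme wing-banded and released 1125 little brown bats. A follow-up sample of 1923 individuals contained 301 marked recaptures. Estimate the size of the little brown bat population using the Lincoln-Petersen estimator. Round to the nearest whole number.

N = (1125 × 1923) / 301 = 2163375 / 301 ≈ 7187.3 → 7187

N ≈ 7187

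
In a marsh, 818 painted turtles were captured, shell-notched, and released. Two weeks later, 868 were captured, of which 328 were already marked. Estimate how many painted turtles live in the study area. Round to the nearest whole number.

Lincoln-Petersen assumes M/N = R/C, so N = M·C / R.
N = (818 × 868) / 328 = 710024 / 328 ≈ 2164.7 → 2165

N ≈ 2165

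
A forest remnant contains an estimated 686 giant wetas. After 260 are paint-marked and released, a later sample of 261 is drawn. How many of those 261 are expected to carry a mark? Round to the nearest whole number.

The marked fraction of the population is 260/686, so in a sample of 261 expect C·(M/N) marked.
E[R] = 260 × 261 / 686 = 67860 / 686 ≈ 98.9 → 99

expected recaptures ≈ 99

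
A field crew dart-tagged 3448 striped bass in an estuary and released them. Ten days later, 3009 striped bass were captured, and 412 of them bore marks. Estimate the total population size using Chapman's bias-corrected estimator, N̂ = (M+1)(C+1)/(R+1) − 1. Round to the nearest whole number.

N̂ = (3448+1)(3009+1)/(412+1) − 1 = 3449·3010/413 − 1
= 10381490/413 − 1 ≈ 25136.8 − 1 ≈ 25135.8 → 25136

N ≈ 25,136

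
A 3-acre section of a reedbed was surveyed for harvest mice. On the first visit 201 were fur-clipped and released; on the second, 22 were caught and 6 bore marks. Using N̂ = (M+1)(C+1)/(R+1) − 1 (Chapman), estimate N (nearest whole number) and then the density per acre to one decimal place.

density ≈ 221.0 harvest mice per acre

N̂ = 202·23/7 − 1 = 4646/7 − 1 ≈ 662.7 → 663
Density = N̂ / area = 663 / 3 = 221.0 per acre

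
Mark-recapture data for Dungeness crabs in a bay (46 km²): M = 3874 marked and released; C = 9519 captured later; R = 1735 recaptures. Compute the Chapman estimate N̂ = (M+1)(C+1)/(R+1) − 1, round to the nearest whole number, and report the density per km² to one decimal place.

N̂ = 3875·9520/1736 − 1 = 36890000/1736 − 1 = 21249
Density = N̂ / area = 21249 / 46 ≈ 461.93 → 461.9 per km²

density ≈ 461.9 Dungeness crabs per km²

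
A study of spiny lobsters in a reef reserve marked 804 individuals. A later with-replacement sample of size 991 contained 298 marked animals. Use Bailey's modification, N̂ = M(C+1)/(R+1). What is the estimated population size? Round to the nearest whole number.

N̂ = 804·(991+1)/(298+1) = 804·992/299 = 797568/299 ≈ 2667.45 → 2667

N ≈ 2667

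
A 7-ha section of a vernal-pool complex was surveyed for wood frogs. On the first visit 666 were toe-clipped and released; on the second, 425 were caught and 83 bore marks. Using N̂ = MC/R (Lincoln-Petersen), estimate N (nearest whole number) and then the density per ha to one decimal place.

density ≈ 487.1 wood frogs per ha

N̂ = 666·425/83 = 283050/83 ≈ 3410.2 → 3410
Density = N̂ / area = 3410 / 7 ≈ 487.14 → 487.1 per ha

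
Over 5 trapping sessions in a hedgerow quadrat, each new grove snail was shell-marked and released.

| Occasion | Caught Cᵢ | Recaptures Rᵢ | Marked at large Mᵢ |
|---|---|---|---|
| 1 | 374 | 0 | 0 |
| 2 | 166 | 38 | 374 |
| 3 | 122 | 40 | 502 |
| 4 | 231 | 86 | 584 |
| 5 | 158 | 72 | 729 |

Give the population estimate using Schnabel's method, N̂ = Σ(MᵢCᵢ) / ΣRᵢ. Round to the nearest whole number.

Σ MᵢCᵢ = 0·374 + 374·166 + 502·122 + 584·231 + 729·158 = 0 + 62084 + 61244 + 134904 + 115182 = 373414
Σ Rᵢ = 0 + 38 + 40 + 86 + 72 = 236
N̂ = 373414 / 236 ≈ 1582.3 → 1582

N ≈ 1582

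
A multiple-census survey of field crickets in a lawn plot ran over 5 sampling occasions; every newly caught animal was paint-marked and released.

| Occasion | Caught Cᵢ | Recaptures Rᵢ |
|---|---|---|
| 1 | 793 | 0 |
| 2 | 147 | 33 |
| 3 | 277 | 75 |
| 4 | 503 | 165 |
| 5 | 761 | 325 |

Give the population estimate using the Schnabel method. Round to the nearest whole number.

Marked at large before each occasion: Mᵢ = Σⱼ<ᵢ (Cⱼ − Rⱼ) → M1=0, M2=793, M3=907, M4=1109, M5=1447
Σ MᵢCᵢ = 0·793 + 793·147 + 907·277 + 1109·503 + 1447·761 = 0 + 116571 + 251239 + 557827 + 1101167 = 2026804
Σ Rᵢ = 0 + 33 + 75 + 165 + 325 = 598
N̂ = 2026804 / 598 ≈ 3389.3 → 3389

N ≈ 3389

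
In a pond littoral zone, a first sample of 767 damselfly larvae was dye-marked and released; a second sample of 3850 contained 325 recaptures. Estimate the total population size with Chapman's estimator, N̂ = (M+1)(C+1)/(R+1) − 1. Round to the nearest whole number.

N ≈ 9071

N̂ = (767+1)(3850+1)/(325+1) − 1 = 768·3851/326 − 1
= 2957568/326 − 1 ≈ 9072.3 − 1 ≈ 9071.3 → 9071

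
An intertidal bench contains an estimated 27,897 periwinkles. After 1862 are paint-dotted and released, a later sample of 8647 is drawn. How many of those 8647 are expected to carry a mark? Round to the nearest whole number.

Expected recaptures E[R] = M·C / N.
E[R] = 1862 × 8647 / 27897 = 16100714 / 27897 ≈ 577.1 → 577

expected recaptures ≈ 577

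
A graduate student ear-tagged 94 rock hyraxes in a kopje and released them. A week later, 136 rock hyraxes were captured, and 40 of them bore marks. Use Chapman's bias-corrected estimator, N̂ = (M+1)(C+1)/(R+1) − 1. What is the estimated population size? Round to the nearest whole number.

N̂ = (94+1)(136+1)/(40+1) − 1 = 95·137/41 − 1
= 13015/41 − 1 ≈ 317.4 − 1 ≈ 316.4 → 316

N ≈ 316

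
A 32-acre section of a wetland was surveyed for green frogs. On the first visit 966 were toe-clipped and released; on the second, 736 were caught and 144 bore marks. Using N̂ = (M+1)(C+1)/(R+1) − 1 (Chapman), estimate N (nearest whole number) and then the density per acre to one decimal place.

density ≈ 153.6 green frogs per acre

N̂ = 967·737/145 − 1 = 712679/145 − 1 ≈ 4914.0 → 4914
Density = N̂ / area = 4914 / 32 ≈ 153.56 → 153.6 per acre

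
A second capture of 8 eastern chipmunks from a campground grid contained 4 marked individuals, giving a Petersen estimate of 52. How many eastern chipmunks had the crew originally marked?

From N = M·C/R: M = N·R / C = 52·4 / 8 = 208 / 8 = 26.

M = 26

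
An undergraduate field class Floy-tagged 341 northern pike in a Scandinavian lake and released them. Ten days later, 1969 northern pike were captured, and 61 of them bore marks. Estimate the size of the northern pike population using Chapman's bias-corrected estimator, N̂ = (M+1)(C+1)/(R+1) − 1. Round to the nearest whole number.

N ≈ 10,866

N̂ = (341+1)(1969+1)/(61+1) − 1 = 342·1970/62 − 1
= 673740/62 − 1 ≈ 10866.8 − 1 ≈ 10865.8 → 10866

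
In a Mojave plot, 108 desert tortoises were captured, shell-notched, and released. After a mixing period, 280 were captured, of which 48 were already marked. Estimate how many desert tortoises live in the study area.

N = (108 × 280) / 48 = 30240 / 48 = 630

N = 630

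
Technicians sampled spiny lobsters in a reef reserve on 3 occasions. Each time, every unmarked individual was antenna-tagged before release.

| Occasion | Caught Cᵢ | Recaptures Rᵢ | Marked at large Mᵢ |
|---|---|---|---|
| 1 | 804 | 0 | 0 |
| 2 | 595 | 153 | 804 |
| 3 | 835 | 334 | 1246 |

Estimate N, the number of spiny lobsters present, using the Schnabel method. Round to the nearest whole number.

N ≈ 3119

Σ MᵢCᵢ = 0·804 + 804·595 + 1246·835 = 0 + 478380 + 1040410 = 1518790
Σ Rᵢ = 0 + 153 + 334 = 487
N̂ = 1518790 / 487 ≈ 3118.7 → 3119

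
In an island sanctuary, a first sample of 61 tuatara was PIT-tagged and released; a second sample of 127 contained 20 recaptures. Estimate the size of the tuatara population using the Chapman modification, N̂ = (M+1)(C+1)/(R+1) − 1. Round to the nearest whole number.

N ≈ 377

N̂ = (61+1)(127+1)/(20+1) − 1 = 62·128/21 − 1
= 7936/21 − 1 ≈ 377.9 − 1 ≈ 376.9 → 377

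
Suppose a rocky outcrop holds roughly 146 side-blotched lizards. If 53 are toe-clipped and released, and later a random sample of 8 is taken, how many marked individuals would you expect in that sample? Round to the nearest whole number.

Expected recaptures E[R] = M·C / N.
E[R] = 53 × 8 / 146 = 424 / 146 ≈ 2.9 → 3

expected recaptures ≈ 3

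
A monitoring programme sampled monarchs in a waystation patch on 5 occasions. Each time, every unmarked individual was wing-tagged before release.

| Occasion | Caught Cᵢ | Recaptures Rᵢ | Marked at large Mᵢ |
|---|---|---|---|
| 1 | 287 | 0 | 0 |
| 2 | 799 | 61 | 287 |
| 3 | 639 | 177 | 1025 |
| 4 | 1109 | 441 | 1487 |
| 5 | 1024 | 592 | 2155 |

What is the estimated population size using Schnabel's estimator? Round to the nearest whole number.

Σ MᵢCᵢ = 0·287 + 287·799 + 1025·639 + 1487·1109 + 2155·1024 = 0 + 229313 + 654975 + 1649083 + 2206720 = 4740091
Σ Rᵢ = 0 + 61 + 177 + 441 + 592 = 1271
N̂ = 4740091 / 1271 ≈ 3729.4 → 3729

N ≈ 3729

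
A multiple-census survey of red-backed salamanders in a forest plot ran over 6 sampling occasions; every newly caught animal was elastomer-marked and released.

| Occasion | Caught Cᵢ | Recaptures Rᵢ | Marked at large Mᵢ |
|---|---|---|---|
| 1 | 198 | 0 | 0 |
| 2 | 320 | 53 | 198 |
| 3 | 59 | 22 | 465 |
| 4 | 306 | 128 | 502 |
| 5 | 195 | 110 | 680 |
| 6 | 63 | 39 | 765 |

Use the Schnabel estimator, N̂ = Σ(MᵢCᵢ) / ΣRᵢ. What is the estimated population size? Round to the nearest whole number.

Σ MᵢCᵢ = 0·198 + 198·320 + 465·59 + 502·306 + 680·195 + 765·63 = 0 + 63360 + 27435 + 153612 + 132600 + 48195 = 425202
Σ Rᵢ = 0 + 53 + 22 + 128 + 110 + 39 = 352
N̂ = 425202 / 352 ≈ 1208.0 → 1208

N ≈ 1208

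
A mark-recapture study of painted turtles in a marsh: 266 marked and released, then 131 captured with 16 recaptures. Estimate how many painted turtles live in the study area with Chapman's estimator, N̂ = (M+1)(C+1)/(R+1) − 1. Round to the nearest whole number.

N ≈ 2072

N̂ = (266+1)(131+1)/(16+1) − 1 = 267·132/17 − 1
= 35244/17 − 1 ≈ 2073.2 − 1 ≈ 2072.2 → 2072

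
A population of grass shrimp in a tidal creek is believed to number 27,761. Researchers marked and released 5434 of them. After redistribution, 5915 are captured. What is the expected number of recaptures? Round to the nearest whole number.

The marked fraction of the population is 5434/27761, so in a sample of 5915 expect C·(M/N) marked.
E[R] = 5434 × 5915 / 27761 = 32142110 / 27761 ≈ 1157.8 → 1158

expected recaptures ≈ 1158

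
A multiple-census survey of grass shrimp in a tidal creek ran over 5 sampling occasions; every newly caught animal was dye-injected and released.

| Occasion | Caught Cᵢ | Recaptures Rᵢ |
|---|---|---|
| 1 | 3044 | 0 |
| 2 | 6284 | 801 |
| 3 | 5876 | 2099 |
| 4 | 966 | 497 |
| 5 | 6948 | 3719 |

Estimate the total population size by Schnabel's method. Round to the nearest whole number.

Marked at large before each occasion: Mᵢ = Σⱼ<ᵢ (Cⱼ − Rⱼ) → M1=0, M2=3044, M3=8527, M4=12304, M5=12773
Σ MᵢCᵢ = 0·3044 + 3044·6284 + 8527·5876 + 12304·966 + 12773·6948 = 0 + 19128496 + 50104652 + 11885664 + 88746804 = 169865616
Σ Rᵢ = 0 + 801 + 2099 + 497 + 3719 = 7116
N̂ = 169865616 / 7116 ≈ 23870.9 → 23871

N ≈ 23,871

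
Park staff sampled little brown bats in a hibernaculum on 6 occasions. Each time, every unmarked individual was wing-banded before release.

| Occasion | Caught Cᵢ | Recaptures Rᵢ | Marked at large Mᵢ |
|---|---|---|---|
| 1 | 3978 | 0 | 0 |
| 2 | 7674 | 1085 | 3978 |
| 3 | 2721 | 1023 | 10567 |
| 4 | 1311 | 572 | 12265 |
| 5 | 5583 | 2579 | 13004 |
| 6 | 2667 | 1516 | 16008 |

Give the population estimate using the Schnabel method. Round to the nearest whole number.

N ≈ 28,141

Σ MᵢCᵢ = 0·3978 + 3978·7674 + 10567·2721 + 12265·1311 + 13004·5583 + 16008·2667 = 0 + 30527172 + 28752807 + 16079415 + 72601332 + 42693336 = 190654062
Σ Rᵢ = 0 + 1085 + 1023 + 572 + 2579 + 1516 = 6775
N̂ = 190654062 / 6775 ≈ 28140.8 → 28141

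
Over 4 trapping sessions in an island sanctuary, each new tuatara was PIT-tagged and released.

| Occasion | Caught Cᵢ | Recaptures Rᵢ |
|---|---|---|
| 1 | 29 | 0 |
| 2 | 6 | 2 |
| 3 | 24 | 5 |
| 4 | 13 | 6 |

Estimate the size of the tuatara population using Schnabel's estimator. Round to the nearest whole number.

N ≈ 126

Marked at large before each occasion: Mᵢ = Σⱼ<ᵢ (Cⱼ − Rⱼ) → M1=0, M2=29, M3=33, M4=52
Σ MᵢCᵢ = 0·29 + 29·6 + 33·24 + 52·13 = 0 + 174 + 792 + 676 = 1642
Σ Rᵢ = 0 + 2 + 5 + 6 = 13
N̂ = 1642 / 13 ≈ 126.3 → 126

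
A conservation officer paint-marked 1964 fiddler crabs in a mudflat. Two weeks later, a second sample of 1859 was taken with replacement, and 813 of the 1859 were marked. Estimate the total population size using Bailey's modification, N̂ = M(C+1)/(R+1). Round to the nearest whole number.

N ≈ 4488

N̂ = 1964·(1859+1)/(813+1) = 1964·1860/814 = 3653040/814 ≈ 4487.8 → 4488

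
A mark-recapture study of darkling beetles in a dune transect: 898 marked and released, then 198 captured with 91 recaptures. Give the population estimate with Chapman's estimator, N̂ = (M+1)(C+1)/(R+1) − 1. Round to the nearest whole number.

N ≈ 1944

N̂ = (898+1)(198+1)/(91+1) − 1 = 899·199/92 − 1
= 178901/92 − 1 ≈ 1944.6 − 1 ≈ 1943.6 → 1944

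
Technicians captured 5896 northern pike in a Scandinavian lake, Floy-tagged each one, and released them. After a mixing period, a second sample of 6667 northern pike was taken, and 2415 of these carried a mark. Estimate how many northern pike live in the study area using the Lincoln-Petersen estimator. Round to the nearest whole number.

N = (5896 × 6667) / 2415 = 39308632 / 2415 ≈ 16276.9 → 16277

N ≈ 16,277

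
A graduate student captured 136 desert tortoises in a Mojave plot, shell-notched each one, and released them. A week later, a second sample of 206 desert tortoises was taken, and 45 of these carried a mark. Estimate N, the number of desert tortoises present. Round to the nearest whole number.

Lincoln-Petersen assumes M/N = R/C, so N = M·C / R.
N = (136 × 206) / 45 = 28016 / 45 ≈ 622.6 → 623

N ≈ 623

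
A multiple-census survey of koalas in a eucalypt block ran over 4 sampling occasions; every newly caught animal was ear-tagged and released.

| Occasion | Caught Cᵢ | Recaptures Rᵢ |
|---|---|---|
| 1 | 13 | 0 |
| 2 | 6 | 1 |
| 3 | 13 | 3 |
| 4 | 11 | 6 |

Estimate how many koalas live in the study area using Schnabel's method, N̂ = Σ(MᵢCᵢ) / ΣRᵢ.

Marked at large before each occasion: Mᵢ = Σⱼ<ᵢ (Cⱼ − Rⱼ) → M1=0, M2=13, M3=18, M4=28
Σ MᵢCᵢ = 0·13 + 13·6 + 18·13 + 28·11 = 0 + 78 + 234 + 308 = 620
Σ Rᵢ = 0 + 1 + 3 + 6 = 10
N̂ = 620 / 10 = 62

N = 62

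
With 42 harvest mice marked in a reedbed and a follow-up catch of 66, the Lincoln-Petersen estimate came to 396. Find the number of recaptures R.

R = 7

From N = M·C/R: R = M·C / N = 42·66 / 396 = 2772 / 396 = 7.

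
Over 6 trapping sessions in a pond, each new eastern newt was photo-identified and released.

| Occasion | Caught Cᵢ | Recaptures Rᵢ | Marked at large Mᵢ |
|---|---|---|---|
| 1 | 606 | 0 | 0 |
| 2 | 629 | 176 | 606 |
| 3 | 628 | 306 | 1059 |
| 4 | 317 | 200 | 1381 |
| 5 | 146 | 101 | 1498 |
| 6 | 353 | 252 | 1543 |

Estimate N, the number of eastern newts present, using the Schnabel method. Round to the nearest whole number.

Σ MᵢCᵢ = 0·606 + 606·629 + 1059·628 + 1381·317 + 1498·146 + 1543·353 = 0 + 381174 + 665052 + 437777 + 218708 + 544679 = 2247390
Σ Rᵢ = 0 + 176 + 306 + 200 + 101 + 252 = 1035
N̂ = 2247390 / 1035 ≈ 2171.4 → 2171

N ≈ 2171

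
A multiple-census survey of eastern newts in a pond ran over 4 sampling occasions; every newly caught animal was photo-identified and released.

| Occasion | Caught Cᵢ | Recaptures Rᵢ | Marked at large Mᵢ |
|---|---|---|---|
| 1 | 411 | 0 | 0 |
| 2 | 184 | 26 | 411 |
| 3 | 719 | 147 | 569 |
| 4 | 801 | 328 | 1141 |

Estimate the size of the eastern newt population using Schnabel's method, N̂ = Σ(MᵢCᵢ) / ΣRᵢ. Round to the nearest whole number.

Σ MᵢCᵢ = 0·411 + 411·184 + 569·719 + 1141·801 = 0 + 75624 + 409111 + 913941 = 1398676
Σ Rᵢ = 0 + 26 + 147 + 328 = 501
N̂ = 1398676 / 501 ≈ 2791.8 → 2792

N ≈ 2792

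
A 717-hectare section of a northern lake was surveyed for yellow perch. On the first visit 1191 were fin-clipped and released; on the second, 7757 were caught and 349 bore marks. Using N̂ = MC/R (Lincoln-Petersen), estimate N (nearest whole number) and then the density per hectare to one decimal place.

N̂ = 1191·7757/349 = 9238587/349 ≈ 26471.6 → 26472
Density = N̂ / area = 26472 / 717 ≈ 36.92 → 36.9 per hectare

density ≈ 36.9 yellow perch per hectare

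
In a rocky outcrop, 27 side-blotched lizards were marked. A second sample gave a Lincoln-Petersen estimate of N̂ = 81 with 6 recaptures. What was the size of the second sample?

C = 18

From N = M·C/R: C = N·R / M = 81·6 / 27 = 486 / 27 = 18.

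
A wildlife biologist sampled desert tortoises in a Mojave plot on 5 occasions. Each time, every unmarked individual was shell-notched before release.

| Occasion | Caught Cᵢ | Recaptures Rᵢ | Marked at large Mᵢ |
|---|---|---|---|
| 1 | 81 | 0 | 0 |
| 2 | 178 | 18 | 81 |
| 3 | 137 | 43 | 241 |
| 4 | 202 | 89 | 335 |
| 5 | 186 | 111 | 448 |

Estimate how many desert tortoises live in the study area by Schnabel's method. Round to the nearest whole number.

N ≈ 760

Σ MᵢCᵢ = 0·81 + 81·178 + 241·137 + 335·202 + 448·186 = 0 + 14418 + 33017 + 67670 + 83328 = 198433
Σ Rᵢ = 0 + 18 + 43 + 89 + 111 = 261
N̂ = 198433 / 261 ≈ 760.3 → 760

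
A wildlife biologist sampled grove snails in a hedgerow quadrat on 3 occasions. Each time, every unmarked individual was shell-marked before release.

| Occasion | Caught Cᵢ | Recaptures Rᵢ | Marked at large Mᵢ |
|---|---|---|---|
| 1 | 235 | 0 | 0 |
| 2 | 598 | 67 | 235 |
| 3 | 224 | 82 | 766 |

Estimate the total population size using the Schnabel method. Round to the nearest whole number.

N ≈ 2095

Σ MᵢCᵢ = 0·235 + 235·598 + 766·224 = 0 + 140530 + 171584 = 312114
Σ Rᵢ = 0 + 67 + 82 = 149
N̂ = 312114 / 149 ≈ 2094.7 → 2095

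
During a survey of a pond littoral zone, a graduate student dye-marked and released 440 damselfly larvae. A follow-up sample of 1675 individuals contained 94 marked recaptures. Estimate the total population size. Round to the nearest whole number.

If marked individuals mix randomly, R/C ≈ M/N, giving N ≈ M·C/R.
N = (440 × 1675) / 94 = 737000 / 94 ≈ 7840.4 → 7840

N ≈ 7840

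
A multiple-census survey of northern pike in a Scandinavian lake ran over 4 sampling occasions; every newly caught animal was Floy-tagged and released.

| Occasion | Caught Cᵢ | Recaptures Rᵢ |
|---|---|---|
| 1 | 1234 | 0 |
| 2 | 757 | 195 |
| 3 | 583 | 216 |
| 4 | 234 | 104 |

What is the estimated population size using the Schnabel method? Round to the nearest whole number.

N ≈ 4830

Marked at large before each occasion: Mᵢ = Σⱼ<ᵢ (Cⱼ − Rⱼ) → M1=0, M2=1234, M3=1796, M4=2163
Σ MᵢCᵢ = 0·1234 + 1234·757 + 1796·583 + 2163·234 = 0 + 934138 + 1047068 + 506142 = 2487348
Σ Rᵢ = 0 + 195 + 216 + 104 = 515
N̂ = 2487348 / 515 ≈ 4829.8 → 4830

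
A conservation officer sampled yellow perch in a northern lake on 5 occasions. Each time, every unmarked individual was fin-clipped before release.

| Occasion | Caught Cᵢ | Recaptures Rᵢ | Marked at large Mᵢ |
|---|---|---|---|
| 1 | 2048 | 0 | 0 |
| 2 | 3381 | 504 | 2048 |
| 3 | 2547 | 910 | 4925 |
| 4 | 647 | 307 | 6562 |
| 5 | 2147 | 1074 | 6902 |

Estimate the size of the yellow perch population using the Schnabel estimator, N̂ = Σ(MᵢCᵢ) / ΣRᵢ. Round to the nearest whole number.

N ≈ 13,786

Σ MᵢCᵢ = 0·2048 + 2048·3381 + 4925·2547 + 6562·647 + 6902·2147 = 0 + 6924288 + 12543975 + 4245614 + 14818594 = 38532471
Σ Rᵢ = 0 + 504 + 910 + 307 + 1074 = 2795
N̂ = 38532471 / 2795 ≈ 13786.2 → 13786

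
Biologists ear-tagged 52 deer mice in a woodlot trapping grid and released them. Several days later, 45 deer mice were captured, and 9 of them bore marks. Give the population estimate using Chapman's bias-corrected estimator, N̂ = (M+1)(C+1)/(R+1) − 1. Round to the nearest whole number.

N ≈ 243

N̂ = (52+1)(45+1)/(9+1) − 1 = 53·46/10 − 1
= 2438/10 − 1 ≈ 243.8 − 1 ≈ 242.8 → 243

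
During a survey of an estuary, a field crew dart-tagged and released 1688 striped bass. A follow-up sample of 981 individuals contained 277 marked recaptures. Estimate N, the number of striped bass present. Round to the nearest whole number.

N ≈ 5978

If marked individuals mix randomly, R/C ≈ M/N, giving N ≈ M·C/R.
N = (1688 × 981) / 277 = 1655928 / 277 ≈ 5978.1 → 5978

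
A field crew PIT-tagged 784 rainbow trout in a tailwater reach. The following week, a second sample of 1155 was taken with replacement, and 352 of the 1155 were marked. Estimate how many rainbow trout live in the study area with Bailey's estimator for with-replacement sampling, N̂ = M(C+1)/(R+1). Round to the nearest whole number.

N̂ = 784·(1155+1)/(352+1) = 784·1156/353 = 906304/353 ≈ 2567.4 → 2567

N ≈ 2567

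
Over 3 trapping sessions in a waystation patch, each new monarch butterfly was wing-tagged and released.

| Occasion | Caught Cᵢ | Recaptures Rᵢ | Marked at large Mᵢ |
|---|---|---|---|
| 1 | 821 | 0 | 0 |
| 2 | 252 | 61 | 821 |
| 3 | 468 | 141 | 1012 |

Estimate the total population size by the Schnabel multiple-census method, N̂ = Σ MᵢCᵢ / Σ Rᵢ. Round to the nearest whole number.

Σ MᵢCᵢ = 0·821 + 821·252 + 1012·468 = 0 + 206892 + 473616 = 680508
Σ Rᵢ = 0 + 61 + 141 = 202
N̂ = 680508 / 202 ≈ 3368.9 → 3369

N ≈ 3369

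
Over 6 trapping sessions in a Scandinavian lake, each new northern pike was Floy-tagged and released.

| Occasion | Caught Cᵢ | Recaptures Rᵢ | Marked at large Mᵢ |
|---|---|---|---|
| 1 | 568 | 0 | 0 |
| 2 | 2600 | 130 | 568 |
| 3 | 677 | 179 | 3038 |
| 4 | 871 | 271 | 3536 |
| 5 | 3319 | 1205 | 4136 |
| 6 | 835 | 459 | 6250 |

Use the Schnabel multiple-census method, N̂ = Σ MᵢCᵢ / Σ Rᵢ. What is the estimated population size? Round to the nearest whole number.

N ≈ 11,390

Σ MᵢCᵢ = 0·568 + 568·2600 + 3038·677 + 3536·871 + 4136·3319 + 6250·835 = 0 + 1476800 + 2056726 + 3079856 + 13727384 + 5218750 = 25559516
Σ Rᵢ = 0 + 130 + 179 + 271 + 1205 + 459 = 2244
N̂ = 25559516 / 2244 ≈ 11390.2 → 11390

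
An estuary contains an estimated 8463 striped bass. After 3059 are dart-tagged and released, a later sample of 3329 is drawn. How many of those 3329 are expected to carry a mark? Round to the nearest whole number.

The marked fraction of the population is 3059/8463, so in a sample of 3329 expect C·(M/N) marked.
E[R] = 3059 × 3329 / 8463 = 10183411 / 8463 ≈ 1203.3 → 1203

expected recaptures ≈ 1203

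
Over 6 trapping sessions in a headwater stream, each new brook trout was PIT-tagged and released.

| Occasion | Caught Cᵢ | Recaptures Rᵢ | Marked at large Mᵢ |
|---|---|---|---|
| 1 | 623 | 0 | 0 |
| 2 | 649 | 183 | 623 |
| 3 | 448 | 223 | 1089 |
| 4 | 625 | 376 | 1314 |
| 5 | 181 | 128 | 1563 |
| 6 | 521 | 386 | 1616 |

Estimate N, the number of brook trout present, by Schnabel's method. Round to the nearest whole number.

N ≈ 2190

Σ MᵢCᵢ = 0·623 + 623·649 + 1089·448 + 1314·625 + 1563·181 + 1616·521 = 0 + 404327 + 487872 + 821250 + 282903 + 841936 = 2838288
Σ Rᵢ = 0 + 183 + 223 + 376 + 128 + 386 = 1296
N̂ = 2838288 / 1296 ≈ 2190.0 → 2190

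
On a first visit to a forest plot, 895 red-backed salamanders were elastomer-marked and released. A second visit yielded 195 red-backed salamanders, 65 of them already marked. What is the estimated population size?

N = (895 × 195) / 65 = 174525 / 65 = 2685

N = 2685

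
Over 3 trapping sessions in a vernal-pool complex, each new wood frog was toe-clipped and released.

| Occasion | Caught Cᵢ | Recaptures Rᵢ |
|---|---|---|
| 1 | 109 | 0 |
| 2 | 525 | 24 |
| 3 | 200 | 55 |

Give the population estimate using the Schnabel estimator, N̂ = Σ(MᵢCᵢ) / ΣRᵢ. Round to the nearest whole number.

Marked at large before each occasion: Mᵢ = Σⱼ<ᵢ (Cⱼ − Rⱼ) → M1=0, M2=109, M3=610
Σ MᵢCᵢ = 0·109 + 109·525 + 610·200 = 0 + 57225 + 122000 = 179225
Σ Rᵢ = 0 + 24 + 55 = 79
N̂ = 179225 / 79 ≈ 2268.7 → 2269

N ≈ 2269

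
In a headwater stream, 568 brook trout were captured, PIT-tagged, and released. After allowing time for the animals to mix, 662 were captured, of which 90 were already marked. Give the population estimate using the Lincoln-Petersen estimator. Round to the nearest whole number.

The marked fraction in the recapture sample should equal the marked fraction in the population: 90/662 = 568/N.
N = (568 × 662) / 90 = 376016 / 90 ≈ 4178.0 → 4178

N ≈ 4178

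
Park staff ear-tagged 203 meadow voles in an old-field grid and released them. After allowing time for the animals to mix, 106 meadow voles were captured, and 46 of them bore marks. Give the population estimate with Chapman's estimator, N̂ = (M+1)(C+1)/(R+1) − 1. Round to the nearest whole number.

N̂ = (203+1)(106+1)/(46+1) − 1 = 204·107/47 − 1
= 21828/47 − 1 ≈ 464.4 − 1 ≈ 463.4 → 463

N ≈ 463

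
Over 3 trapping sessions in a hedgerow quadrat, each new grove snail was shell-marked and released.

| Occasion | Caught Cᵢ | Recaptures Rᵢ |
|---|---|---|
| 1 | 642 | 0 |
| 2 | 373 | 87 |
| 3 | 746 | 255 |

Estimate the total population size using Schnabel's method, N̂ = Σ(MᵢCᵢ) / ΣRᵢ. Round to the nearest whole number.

Marked at large before each occasion: Mᵢ = Σⱼ<ᵢ (Cⱼ − Rⱼ) → M1=0, M2=642, M3=928
Σ MᵢCᵢ = 0·642 + 642·373 + 928·746 = 0 + 239466 + 692288 = 931754
Σ Rᵢ = 0 + 87 + 255 = 342
N̂ = 931754 / 342 ≈ 2724.4 → 2724

N ≈ 2724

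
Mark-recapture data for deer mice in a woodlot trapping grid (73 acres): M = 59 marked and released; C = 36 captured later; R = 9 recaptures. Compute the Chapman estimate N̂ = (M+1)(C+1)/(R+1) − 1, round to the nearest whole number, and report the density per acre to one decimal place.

N̂ = 60·37/10 − 1 = 2220/10 − 1 = 221
Density = N̂ / area = 221 / 73 ≈ 3.03 → 3.0 per acre

density ≈ 3.0 deer mice per acre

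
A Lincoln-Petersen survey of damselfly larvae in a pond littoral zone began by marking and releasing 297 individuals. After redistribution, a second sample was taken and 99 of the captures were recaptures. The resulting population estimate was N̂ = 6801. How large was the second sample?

C = 2267

From N = M·C/R: C = N·R / M = 6801·99 / 297 = 673299 / 297 = 2267.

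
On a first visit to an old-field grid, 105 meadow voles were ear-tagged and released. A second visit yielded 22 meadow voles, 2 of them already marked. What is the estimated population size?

N = 1155

The marked fraction in the recapture sample should equal the marked fraction in the population: 2/22 = 105/N.
N = (105 × 22) / 2 = 2310 / 2 = 1155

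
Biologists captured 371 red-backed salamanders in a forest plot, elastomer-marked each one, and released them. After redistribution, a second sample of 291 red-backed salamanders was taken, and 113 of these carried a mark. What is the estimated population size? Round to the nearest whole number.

N ≈ 955

Lincoln-Petersen assumes M/N = R/C, so N = M·C / R.
N = (371 × 291) / 113 = 107961 / 113 ≈ 955.4 → 955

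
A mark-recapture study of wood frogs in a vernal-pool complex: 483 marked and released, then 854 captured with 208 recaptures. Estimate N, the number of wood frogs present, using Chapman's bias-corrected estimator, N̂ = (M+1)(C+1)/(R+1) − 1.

N = 1979

N̂ = (483+1)(854+1)/(208+1) − 1 = 484·855/209 − 1
= 413820/209 − 1 = 1980 − 1 = 1979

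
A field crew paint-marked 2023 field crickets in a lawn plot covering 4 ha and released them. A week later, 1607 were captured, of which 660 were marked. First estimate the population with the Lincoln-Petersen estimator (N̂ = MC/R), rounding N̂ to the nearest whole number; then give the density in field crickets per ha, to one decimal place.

N̂ = 2023·1607/660 = 3250961/660 ≈ 4925.7 → 4926
Density = N̂ / area = 4926 / 4 ≈ 1231.50 → 1231.5 per ha

density ≈ 1231.5 field crickets per ha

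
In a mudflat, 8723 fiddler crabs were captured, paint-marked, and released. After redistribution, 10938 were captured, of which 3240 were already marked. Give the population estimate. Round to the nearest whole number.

N = (8723 × 10938) / 3240 = 95412174 / 3240 ≈ 29448.2 → 29448

N ≈ 29,448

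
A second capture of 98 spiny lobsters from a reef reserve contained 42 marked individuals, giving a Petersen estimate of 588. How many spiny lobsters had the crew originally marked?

From N = M·C/R: M = N·R / C = 588·42 / 98 = 24696 / 98 = 252.

M = 252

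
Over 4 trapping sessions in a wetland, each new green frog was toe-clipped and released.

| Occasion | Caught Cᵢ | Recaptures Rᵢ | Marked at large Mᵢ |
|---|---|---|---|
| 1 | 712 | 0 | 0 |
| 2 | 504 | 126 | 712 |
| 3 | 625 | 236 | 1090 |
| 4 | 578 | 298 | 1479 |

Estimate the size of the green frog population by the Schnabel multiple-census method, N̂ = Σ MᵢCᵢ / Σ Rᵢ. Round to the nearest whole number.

N ≈ 2871

Σ MᵢCᵢ = 0·712 + 712·504 + 1090·625 + 1479·578 = 0 + 358848 + 681250 + 854862 = 1894960
Σ Rᵢ = 0 + 126 + 236 + 298 = 660
N̂ = 1894960 / 660 ≈ 2871.2 → 2871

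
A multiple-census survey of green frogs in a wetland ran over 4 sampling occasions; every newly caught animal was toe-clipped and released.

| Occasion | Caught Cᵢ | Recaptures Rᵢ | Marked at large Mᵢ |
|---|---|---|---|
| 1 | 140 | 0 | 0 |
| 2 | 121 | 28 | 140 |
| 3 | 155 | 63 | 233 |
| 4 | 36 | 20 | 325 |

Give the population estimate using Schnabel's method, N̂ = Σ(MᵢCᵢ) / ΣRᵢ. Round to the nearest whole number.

Σ MᵢCᵢ = 0·140 + 140·121 + 233·155 + 325·36 = 0 + 16940 + 36115 + 11700 = 64755
Σ Rᵢ = 0 + 28 + 63 + 20 = 111
N̂ = 64755 / 111 ≈ 583.4 → 583

N ≈ 583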